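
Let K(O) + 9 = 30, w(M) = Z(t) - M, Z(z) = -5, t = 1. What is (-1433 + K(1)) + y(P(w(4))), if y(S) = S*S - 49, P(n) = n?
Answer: -1380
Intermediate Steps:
w(M) = -5 - M
K(O) = 21 (K(O) = -9 + 30 = 21)
y(S) = -49 + S² (y(S) = S² - 49 = -49 + S²)
(-1433 + K(1)) + y(P(w(4))) = (-1433 + 21) + (-49 + (-5 - 1*4)²) = -1412 + (-49 + (-5 - 4)²) = -1412 + (-49 + (-9)²) = -1412 + (-49 + 81) = -1412 + 32 = -1380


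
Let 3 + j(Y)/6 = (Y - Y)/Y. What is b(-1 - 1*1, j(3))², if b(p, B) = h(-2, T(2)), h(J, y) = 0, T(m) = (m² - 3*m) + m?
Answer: 0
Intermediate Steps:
T(m) = m² - 2*m
j(Y) = -18 (j(Y) = -18 + 6*((Y - Y)/Y) = -18 + 6*(0/Y) = -18 + 6*0 = -18 + 0 = -18)
b(p, B) = 0
b(-1 - 1*1, j(3))² = 0² = 0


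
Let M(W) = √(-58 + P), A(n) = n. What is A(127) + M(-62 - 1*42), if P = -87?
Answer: 127 + I*√145 ≈ 127.0 + 12.042*I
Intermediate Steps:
M(W) = I*√145 (M(W) = √(-58 - 87) = √(-145) = I*√145)
A(127) + M(-62 - 1*42) = 127 + I*√145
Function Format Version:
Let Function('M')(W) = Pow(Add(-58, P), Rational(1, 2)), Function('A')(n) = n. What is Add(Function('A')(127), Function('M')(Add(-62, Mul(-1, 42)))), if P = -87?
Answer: Add(127, Mul(I, Pow(145, Rational(1, 2)))) ≈ Add(127.00, Mul(12.042, I))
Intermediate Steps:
Function('M')(W) = Mul(I, Pow(145, Rational(1, 2))) (Function('M')(W) = Pow(Add(-58, -87), Rational(1, 2)) = Pow(-145, Rational(1, 2)) = Mul(I, Pow(145, Rational(1, 2))))
Add(Function('A')(127), Function('M')(Add(-62, Mul(-1, 42)))) = Add(127, Mul(I, Pow(145, Rational(1, 2))))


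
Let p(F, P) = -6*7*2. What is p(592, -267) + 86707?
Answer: 86623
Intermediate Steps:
p(F, P) = -84 (p(F, P) = -42*2 = -84)
p(592, -267) + 86707 = -84 + 86707 = 86623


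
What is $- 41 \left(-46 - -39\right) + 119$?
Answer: $406$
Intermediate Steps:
$- 41 \left(-46 - -39\right) + 119 = - 41 \left(-46 + 39\right) + 119 = \left(-41\right) \left(-7\right) + 119 = 287 + 119 = 406$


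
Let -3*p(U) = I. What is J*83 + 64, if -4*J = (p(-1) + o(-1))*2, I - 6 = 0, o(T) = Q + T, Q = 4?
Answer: 45/2 ≈ 22.500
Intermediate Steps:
o(T) = 4 + T
I = 6 (I = 6 + 0 = 6)
p(U) = -2 (p(U) = -1/3*6 = -2)
J = -1/2 (J = -(-2 + (4 - 1))*2/4 = -(-2 + 3)*2/4 = -2/4 = -1/4*2 = -1/2 ≈ -0.50000)
J*83 + 64 = -1/2*83 + 64 = -83/2 + 64 = 45/2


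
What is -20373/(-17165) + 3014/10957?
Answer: 274962271/188076905 ≈ 1.4620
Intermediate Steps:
-20373/(-17165) + 3014/10957 = -20373*(-1/17165) + 3014*(1/10957) = 20373/17165 + 3014/10957 = 274962271/188076905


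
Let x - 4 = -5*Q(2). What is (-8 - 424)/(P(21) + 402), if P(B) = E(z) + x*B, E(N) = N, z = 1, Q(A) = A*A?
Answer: -432/67 ≈ -6.4478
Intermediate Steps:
Q(A) = A**2
x = -16 (x = 4 - 5*2**2 = 4 - 5*4 = 4 - 20 = -16)
P(B) = 1 - 16*B
(-8 - 424)/(P(21) + 402) = (-8 - 424)/((1 - 16*21) + 402) = -432/((1 - 336) + 402) = -432/(-335 + 402) = -432/67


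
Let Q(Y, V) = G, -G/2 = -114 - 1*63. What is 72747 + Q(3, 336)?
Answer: 73101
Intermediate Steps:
G = 354 (G = -2*(-114 - 1*63) = -2*(-114 - 63) = -2*(-177) = 354)
Q(Y, V) = 354
72747 + Q(3, 336) = 72747 + 354 = 73101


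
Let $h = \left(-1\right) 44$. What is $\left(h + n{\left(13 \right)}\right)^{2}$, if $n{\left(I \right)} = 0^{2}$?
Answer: $1936$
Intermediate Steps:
$n{\left(I \right)} = 0$
$h = -44$
$\left(h + n{\left(13 \right)}\right)^{2} = \left(-44 + 0\right)^{2} = \left(-44\right)^{2} = 1936$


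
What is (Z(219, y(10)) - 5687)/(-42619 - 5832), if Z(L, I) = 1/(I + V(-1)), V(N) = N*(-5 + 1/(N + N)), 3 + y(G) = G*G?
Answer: 1165833/9932455 ≈ 0.11738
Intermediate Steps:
y(G) = -3 + G**2 (y(G) = -3 + G*G = -3 + G**2)
V(N) = N*(-5 + 1/(2*N))
Z(L, I) = 1/(11/2 + I) (Z(L, I) = 1/(I + (1/2 - 5*(-1))) = 1/(I + (1/2 + 5)) = 1/(I + 11/2) = 1/(11/2 + I))
(Z(219, y(10)) - 5687)/(-42619 - 5832) = (2/(11 + 2*(-3 + 10**2)) - 5687)/(-42619 - 5832) = (2/(11 + 2*(-3 + 100)) - 5687)/(-48451) = (2/(11 + 2*97) - 5687)*(-1/48451) = (2/(11 + 194) - 5687)*(-1/48451) = (2/205 - 5687)*(-1/48451) = -1165833/205*(-1/48451) = 1165833/9932455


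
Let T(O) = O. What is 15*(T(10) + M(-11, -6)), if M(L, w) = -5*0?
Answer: 150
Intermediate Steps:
M(L, w) = 0
15*(T(10) + M(-11, -6)) = 15*(10 + 0) = 15*10 = 150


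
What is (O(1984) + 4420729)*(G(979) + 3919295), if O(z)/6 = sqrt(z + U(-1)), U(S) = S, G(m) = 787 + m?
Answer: 17333948073469 + 23526366*sqrt(1983) ≈ 1.7335e+13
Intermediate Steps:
O(z) = 6*sqrt(-1 + z) (O(z) = 6*sqrt(z - 1) = 6*sqrt(-1 + z))
(O(1984) + 4420729)*(G(979) + 3919295) = (6*sqrt(-1 + 1984) + 4420729)*((787 + 979) + 3919295) = (6*sqrt(1983) + 4420729)*(1766 + 3919295) = (4420729 + 6*sqrt(1983))*3921061 = 17333948073469 + 23526366*sqrt(1983)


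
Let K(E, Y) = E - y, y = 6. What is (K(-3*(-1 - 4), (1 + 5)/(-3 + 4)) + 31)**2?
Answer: 1600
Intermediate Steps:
K(E, Y) = -6 + E (K(E, Y) = E - 1*6 = E - 6 = -6 + E)
(K(-3*(-1 - 4), (1 + 5)/(-3 + 4)) + 31)**2 = ((-6 - 3*(-1 - 4)) + 31)**2 = ((-6 - 3*(-5)) + 31)**2 = ((-6 + 15) + 31)**2 = (9 + 31)**2 = 40**2 = 1600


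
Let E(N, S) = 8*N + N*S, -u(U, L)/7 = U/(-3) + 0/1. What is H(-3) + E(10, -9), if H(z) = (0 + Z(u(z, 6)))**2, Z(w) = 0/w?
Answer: -10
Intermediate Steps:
u(U, L) = 7*U/3 (u(U, L) = -7*(U/(-3) + 0/1) = -7*(U*(-1/3) + 0*1) = -7*(-U/3 + 0) = -(-7)*U/3 = 7*U/3)
Z(w) = 0
H(z) = 0 (H(z) = (0 + 0)**2 = 0**2 = 0)
H(-3) + E(10, -9) = 0 + 10*(8 - 9) = 0 + 10*(-1) = 0 - 10 = -10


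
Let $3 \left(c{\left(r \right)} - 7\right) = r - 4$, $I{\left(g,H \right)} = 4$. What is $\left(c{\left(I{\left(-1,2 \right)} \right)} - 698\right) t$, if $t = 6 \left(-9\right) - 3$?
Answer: $39387$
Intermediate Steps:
$t = -57$ ($t = -54 - 3 = -57$)
$c{\left(r \right)} = \frac{17}{3} + \frac{r}{3}$ ($c{\left(r \right)} = 7 + \frac{r - 4}{3} = 7 + \frac{-4 + r}{3} = 7 + \left(- \frac{4}{3} + \frac{r}{3}\right) = \frac{17}{3} + \frac{r}{3}$)
$\left(c{\left(I{\left(-1,2 \right)} \right)} - 698\right) t = \left(\left(\frac{17}{3} + \frac{1}{3} \cdot 4\right) - 698\right) \left(-57\right) = \left(\left(\frac{17}{3} + \frac{4}{3}\right) - 698\right) \left(-57\right) = \left(7 - 698\right) \left(-57\right) = \left(-691\right) \left(-57\right) = 39387$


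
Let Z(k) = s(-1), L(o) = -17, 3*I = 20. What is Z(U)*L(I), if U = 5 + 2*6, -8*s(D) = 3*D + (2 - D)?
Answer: 0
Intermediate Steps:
I = 20/3 (I = (1/3)*20 = 20/3 ≈ 6.6667)
s(D) = -1/4 - D/4 (s(D) = -(3*D + (2 - D))/8 = -(2 + 2*D)/8 = -1/4 - D/4)
U = 17 (U = 5 + 12 = 17)
Z(k) = 0 (Z(k) = -1/4 - 1/4*(-1) = -1/4 + 1/4 = 0)
Z(U)*L(I) = 0*(-17) = 0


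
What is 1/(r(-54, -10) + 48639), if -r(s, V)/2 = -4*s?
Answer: 1/48207 ≈ 2.0744e-5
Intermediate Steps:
r(s, V) = 8*s (r(s, V) = -(-8)*s = 8*s)
1/(r(-54, -10) + 48639) = 1/(8*(-54) + 48639) = 1/(-432 + 48639) = 1/48207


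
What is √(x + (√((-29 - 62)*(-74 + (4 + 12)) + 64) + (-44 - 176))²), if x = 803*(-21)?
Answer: √(36879 - 440*√5342) ≈ 68.701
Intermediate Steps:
x = -16863
√(x + (√((-29 - 62)*(-74 + (4 + 12)) + 64) + (-44 - 176))²) = √(-16863 + (√((-29 - 62)*(-74 + (4 + 12)) + 64) + (-44 - 176))²) = √(-16863 + (√(-91*(-74 + 16) + 64) - 220)²) = √(-16863 + (√(-91*(-58) + 64) - 220)²) = √(-16863 + (√(5278 + 64) - 220)²) = √(-16863 + (√5342 - 220)²) = √(-16863 + (-220 + √5342)²)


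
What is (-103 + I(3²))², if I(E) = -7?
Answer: 12100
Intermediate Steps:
(-103 + I(3²))² = (-103 - 7)² = (-110)² = 12100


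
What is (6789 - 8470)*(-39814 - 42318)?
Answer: 138063892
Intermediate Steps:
(6789 - 8470)*(-39814 - 42318) = -1681*(-82132) = 138063892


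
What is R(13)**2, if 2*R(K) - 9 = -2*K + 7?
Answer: 25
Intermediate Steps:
R(K) = 8 - K (R(K) = 9/2 + (-2*K + 7)/2 = 9/2 + (7 - 2*K)/2 = 9/2 + (7/2 - K) = 8 - K)
R(13)**2 = (8 - 1*13)**2 = (8 - 13)**2 = (-5)**2 = 25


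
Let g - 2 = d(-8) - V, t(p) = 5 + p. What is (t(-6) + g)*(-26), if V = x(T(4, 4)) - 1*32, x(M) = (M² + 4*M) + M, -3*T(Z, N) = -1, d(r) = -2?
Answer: -6838/9 ≈ -759.78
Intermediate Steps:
T(Z, N) = ⅓ (T(Z, N) = -⅓*(-1) = ⅓)
x(M) = M² + 5*M
V = -272/9 (V = (5 + ⅓)/3 - 1*32 = (⅓)*(16/3) - 32 = 16/9 - 32 = -272/9 ≈ -30.222)
g = 272/9 (g = 2 + (-2 - 1*(-272/9)) = 2 + (-2 + 272/9) = 2 + 254/9 = 272/9 ≈ 30.222)
(t(-6) + g)*(-26) = ((5 - 6) + 272/9)*(-26) = (-1 + 272/9)*(-26) = (263/9)*(-26) = -6838/9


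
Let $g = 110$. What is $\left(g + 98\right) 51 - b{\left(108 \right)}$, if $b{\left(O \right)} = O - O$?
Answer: $10608$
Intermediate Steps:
$b{\left(O \right)} = 0$
$\left(g + 98\right) 51 - b{\left(108 \right)} = \left(110 + 98\right) 51 - 0 = 208 \cdot 51 + 0 = 10608 + 0 = 10608$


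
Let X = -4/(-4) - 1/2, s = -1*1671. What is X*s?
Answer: -1671/2 ≈ -835.50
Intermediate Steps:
s = -1671
X = ½ (X = -4*(-¼) - 1*½ = 1 - ½ = ½ ≈ 0.50000)
X*s = (½)*(-1671) = -1671/2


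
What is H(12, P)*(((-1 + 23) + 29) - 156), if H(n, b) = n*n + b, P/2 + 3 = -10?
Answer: -12390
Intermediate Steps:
P = -26 (P = -6 + 2*(-10) = -6 - 20 = -26)
H(n, b) = b + n**2 (H(n, b) = n**2 + b = b + n**2)
H(12, P)*(((-1 + 23) + 29) - 156) = (-26 + 12**2)*(((-1 + 23) + 29) - 156) = (-26 + 144)*((22 + 29) - 156) = 118*(51 - 156) = 118*(-105) = -12390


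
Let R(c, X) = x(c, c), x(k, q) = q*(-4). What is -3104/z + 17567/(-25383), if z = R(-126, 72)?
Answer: -3651775/533043 ≈ -6.8508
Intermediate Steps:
x(k, q) = -4*q
R(c, X) = -4*c
z = 504 (z = -4*(-126) = 504)
-3104/z + 17567/(-25383) = -3104/504 + 17567/(-25383) = -3104*1/504 + 17567*(-1/25383) = -388/63 - 17567/25383 = -3651775/533043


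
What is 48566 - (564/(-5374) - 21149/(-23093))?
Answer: 3013513257169/62050891 ≈ 48565.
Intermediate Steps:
48566 - (564/(-5374) - 21149/(-23093)) = 48566 - (564*(-1/5374) - 21149*(-1/23093)) = 48566 - (-282/2687 + 21149/23093) = 48566 - 1*50315137/62050891 = 48566 - 50315137/62050891 = 3013513257169/62050891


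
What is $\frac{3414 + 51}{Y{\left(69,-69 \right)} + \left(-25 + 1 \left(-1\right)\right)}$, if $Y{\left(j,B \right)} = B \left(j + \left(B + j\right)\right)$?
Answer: $- \frac{3465}{4787} \approx -0.72383$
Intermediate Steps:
$Y{\left(j,B \right)} = B \left(B + 2 j\right)$
$\frac{3414 + 51}{Y{\left(69,-69 \right)} + \left(-25 + 1 \left(-1\right)\right)} = \frac{3414 + 51}{- 69 \left(-69 + 2 \cdot 69\right) + \left(-25 + 1 \left(-1\right)\right)} = \frac{3465}{- 69 \left(-69 + 138\right) - 26} = \frac{3465}{\left(-69\right) 69 - 26} = \frac{3465}{-4761 - 26} = \frac{3465}{-4787} = 3465 \left(- \frac{1}{4787}\right) = - \frac{3465}{4787}$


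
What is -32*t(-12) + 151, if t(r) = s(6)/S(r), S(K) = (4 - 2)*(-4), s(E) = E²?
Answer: 295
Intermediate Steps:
S(K) = -8 (S(K) = 2*(-4) = -8)
t(r) = -9/2 (t(r) = 6²/(-8) = 36*(-⅛) = -9/2)
-32*t(-12) + 151 = -32*(-9/2) + 151 = 144 + 151 = 295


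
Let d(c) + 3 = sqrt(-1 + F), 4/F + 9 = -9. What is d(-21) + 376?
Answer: 373 + I*sqrt(11)/3 ≈ 373.0 + 1.1055*I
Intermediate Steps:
F = -2/9 (F = 4/(-9 - 9) = 4/(-18) = 4*(-1/18) = -2/9 ≈ -0.22222)
d(c) = -3 + I*sqrt(11)/3 (d(c) = -3 + sqrt(-1 - 2/9) = -3 + sqrt(-11/9) = -3 + I*sqrt(11)/3)
d(-21) + 376 = (-3 + I*sqrt(11)/3) + 376 = 373 + I*sqrt(11)/3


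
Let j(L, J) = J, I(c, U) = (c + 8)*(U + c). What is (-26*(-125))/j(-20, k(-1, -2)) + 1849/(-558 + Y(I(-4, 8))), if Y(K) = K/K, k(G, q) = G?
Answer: -1812099/557 ≈ -3253.3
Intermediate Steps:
I(c, U) = (8 + c)*(U + c)
Y(K) = 1
(-26*(-125))/j(-20, k(-1, -2)) + 1849/(-558 + Y(I(-4, 8))) = -26*(-125)/(-1) + 1849/(-558 + 1) = 3250*(-1) + 1849/(-557) = -3250 + 1849*(-1/557) = -3250 - 1849/557 = -1812099/557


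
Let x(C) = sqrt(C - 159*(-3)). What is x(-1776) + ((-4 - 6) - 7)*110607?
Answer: -1880319 + I*sqrt(1299) ≈ -1.8803e+6 + 36.042*I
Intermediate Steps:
x(C) = sqrt(477 + C) (x(C) = sqrt(C + 477) = sqrt(477 + C))
x(-1776) + ((-4 - 6) - 7)*110607 = sqrt(477 - 1776) + ((-4 - 6) - 7)*110607 = sqrt(-1299) + (-10 - 7)*110607 = I*sqrt(1299) - 17*110607 = I*sqrt(1299) - 1880319 = -1880319 + I*sqrt(1299)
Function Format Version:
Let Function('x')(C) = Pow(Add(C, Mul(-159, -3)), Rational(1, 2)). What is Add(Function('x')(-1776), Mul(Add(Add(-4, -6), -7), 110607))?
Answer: Add(-1880319, Mul(I, Pow(1299, Rational(1, 2)))) ≈ Add(-1.8803e+6, Mul(36.042, I))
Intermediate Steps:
Function('x')(C) = Pow(Add(477, C), Rational(1, 2)) (Function('x')(C) = Pow(Add(C, 477), Rational(1, 2)) = Pow(Add(477, C), Rational(1, 2)))
Add(Function('x')(-1776), Mul(Add(Add(-4, -6), -7), 110607)) = Add(Pow(Add(477, -1776), Rational(1, 2)), Mul(Add(Add(-4, -6), -7), 110607)) = Add(Pow(-1299, Rational(1, 2)), Mul(Add(-10, -7), 110607)) = Add(Mul(I, Pow(1299, Rational(1, 2))), Mul(-17, 110607)) = Add(Mul(I, Pow(1299, Rational(1, 2))), -1880319) = Add(-1880319, Mul(I, Pow(1299, Rational(1, 2))))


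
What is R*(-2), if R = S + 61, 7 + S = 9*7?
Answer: -234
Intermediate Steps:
S = 56 (S = -7 + 9*7 = -7 + 63 = 56)
R = 117 (R = 56 + 61 = 117)
R*(-2) = 117*(-2) = -234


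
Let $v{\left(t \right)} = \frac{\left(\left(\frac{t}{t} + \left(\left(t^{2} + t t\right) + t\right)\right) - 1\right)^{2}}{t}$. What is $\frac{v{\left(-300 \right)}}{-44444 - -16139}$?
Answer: $\frac{7176020}{1887} \approx 3802.9$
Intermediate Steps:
$v{\left(t \right)} = \frac{\left(t + 2 t^{2}\right)^{2}}{t}$ ($v{\left(t \right)} = \frac{\left(\left(1 + \left(\left(t^{2} + t^{2}\right) + t\right)\right) - 1\right)^{2}}{t} = \frac{\left(\left(1 + \left(2 t^{2} + t\right)\right) - 1\right)^{2}}{t} = \frac{\left(\left(1 + \left(t + 2 t^{2}\right)\right) - 1\right)^{2}}{t} = \frac{\left(\left(1 + t + 2 t^{2}\right) - 1\right)^{2}}{t} = \frac{\left(t + 2 t^{2}\right)^{2}}{t}$)
$\frac{v{\left(-300 \right)}}{-44444 - -16139} = \frac{\left(-300\right) \left(1 + 2 \left(-300\right)\right)^{2}}{-44444 - -16139} = \frac{\left(-300\right) \left(1 - 600\right)^{2}}{-44444 + 16139} = \frac{\left(-300\right) \left(-599\right)^{2}}{-28305} = \left(-300\right) 358801 \left(- \frac{1}{28305}\right) = \left(-107640300\right) \left(- \frac{1}{28305}\right) = \frac{7176020}{1887}$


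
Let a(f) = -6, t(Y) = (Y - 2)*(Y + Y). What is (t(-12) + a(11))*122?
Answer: 40260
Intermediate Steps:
t(Y) = 2*Y*(-2 + Y) (t(Y) = (-2 + Y)*(2*Y) = 2*Y*(-2 + Y))
(t(-12) + a(11))*122 = (2*(-12)*(-2 - 12) - 6)*122 = (2*(-12)*(-14) - 6)*122 = (336 - 6)*122 = 330*122 = 40260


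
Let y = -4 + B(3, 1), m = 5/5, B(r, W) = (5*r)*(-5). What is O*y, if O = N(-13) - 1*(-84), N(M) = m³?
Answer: -6715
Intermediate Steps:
B(r, W) = -25*r
m = 1 (m = 5*(⅕) = 1)
y = -79 (y = -4 - 25*3 = -4 - 75 = -79)
N(M) = 1 (N(M) = 1³ = 1)
O = 85 (O = 1 - 1*(-84) = 1 + 84 = 85)
O*y = 85*(-79) = -6715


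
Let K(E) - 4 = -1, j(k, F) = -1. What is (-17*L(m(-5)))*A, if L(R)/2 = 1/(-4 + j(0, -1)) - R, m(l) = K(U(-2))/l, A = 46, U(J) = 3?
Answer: -3128/5 ≈ -625.60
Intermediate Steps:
K(E) = 3 (K(E) = 4 - 1 = 3)
m(l) = 3/l
L(R) = -⅖ - 2*R (L(R) = 2*(1/(-4 - 1) - R) = 2*(1/(-5) - R) = 2*(-⅕ - R) = -⅖ - 2*R)
(-17*L(m(-5)))*A = -17*(-⅖ - 6/(-5))*46 = -17*(-⅖ - 6*(-1)/5)*46 = -17*(-⅖ - 2*(-⅗))*46 = -17*(-⅖ + 6/5)*46 = -17*⅘*46 = -68/5*46 = -3128/5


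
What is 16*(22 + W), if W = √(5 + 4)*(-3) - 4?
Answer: 144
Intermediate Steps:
W = -13 (W = √9*(-3) - 4 = 3*(-3) - 4 = -9 - 4 = -13)
16*(22 + W) = 16*(22 - 13) = 16*9 = 144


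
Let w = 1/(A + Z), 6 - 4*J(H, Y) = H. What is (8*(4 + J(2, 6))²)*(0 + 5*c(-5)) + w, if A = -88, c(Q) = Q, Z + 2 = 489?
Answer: -1994999/399 ≈ -5000.0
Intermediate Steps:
Z = 487 (Z = -2 + 489 = 487)
J(H, Y) = 3/2 - H/4
w = 1/399 (w = 1/(-88 + 487) = 1/399 ≈ 0.0025063)
(8*(4 + J(2, 6))²)*(0 + 5*c(-5)) + w = (8*(4 + (3/2 - ¼*2))²)*(0 + 5*(-5)) + 1/399 = (8*(4 + (3/2 - ½))²)*(0 - 25) + 1/399 = (8*(4 + 1)²)*(-25) + 1/399 = (8*5²)*(-25) + 1/399 = (8*25)*(-25) + 1/399 = 200*(-25) + 1/399 = -5000 + 1/399 = -1994999/399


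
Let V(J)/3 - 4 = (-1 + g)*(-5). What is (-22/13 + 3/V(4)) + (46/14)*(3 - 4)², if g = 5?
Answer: 2229/1456 ≈ 1.5309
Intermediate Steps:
V(J) = -48 (V(J) = 12 + 3*((-1 + 5)*(-5)) = 12 + 3*(4*(-5)) = 12 + 3*(-20) = 12 - 60 = -48)
(-22/13 + 3/V(4)) + (46/14)*(3 - 4)² = (-22/13 + 3/(-48)) + (46/14)*(3 - 4)² = (-22*1/13 + 3*(-1/48)) + (46*(1/14))*(-1)² = (-22/13 - 1/16) + (23/7)*1 = -365/208 + 23/7 = 2229/1456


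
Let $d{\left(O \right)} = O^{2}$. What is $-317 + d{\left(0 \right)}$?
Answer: $-317$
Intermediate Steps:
$-317 + d{\left(0 \right)} = -317 + 0^{2} = -317 + 0 = -317$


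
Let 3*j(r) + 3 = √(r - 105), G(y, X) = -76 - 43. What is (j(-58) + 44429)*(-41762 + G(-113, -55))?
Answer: -1860689068 - 41881*I*√163/3 ≈ -1.8607e+9 - 1.7823e+5*I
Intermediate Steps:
G(y, X) = -119
j(r) = -1 + √(-105 + r)/3 (j(r) = -1 + √(r - 105)/3 = -1 + √(-105 + r)/3)
(j(-58) + 44429)*(-41762 + G(-113, -55)) = ((-1 + √(-105 - 58)/3) + 44429)*(-41762 - 119) = ((-1 + √(-163)/3) + 44429)*(-41881) = ((-1 + (I*√163)/3) + 44429)*(-41881) = ((-1 + I*√163/3) + 44429)*(-41881) = (44428 + I*√163/3)*(-41881) = -1860689068 - 41881*I*√163/3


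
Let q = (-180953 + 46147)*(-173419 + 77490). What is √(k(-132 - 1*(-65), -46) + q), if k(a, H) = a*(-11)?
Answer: 3*√1436867279 ≈ 1.1372e+5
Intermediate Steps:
k(a, H) = -11*a
q = 12931804774 (q = -134806*(-95929) = 12931804774)
√(k(-132 - 1*(-65), -46) + q) = √(-11*(-132 - 1*(-65)) + 12931804774) = √(-11*(-132 + 65) + 12931804774) = √(-11*(-67) + 12931804774) = √(737 + 12931804774) = √12931805511 = 3*√1436867279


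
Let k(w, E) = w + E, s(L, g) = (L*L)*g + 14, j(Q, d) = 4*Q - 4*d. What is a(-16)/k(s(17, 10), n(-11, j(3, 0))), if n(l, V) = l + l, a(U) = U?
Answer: -8/1441 ≈ -0.0055517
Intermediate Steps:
j(Q, d) = -4*d + 4*Q
s(L, g) = 14 + g*L² (s(L, g) = L²*g + 14 = g*L² + 14 = 14 + g*L²)
n(l, V) = 2*l
k(w, E) = E + w
a(-16)/k(s(17, 10), n(-11, j(3, 0))) = -16/(2*(-11) + (14 + 10*17²)) = -16/(-22 + (14 + 10*289)) = -16/(-22 + (14 + 2890)) = -16/(-22 + 2904) = -16/2882 = -16*1/2882 = -8/1441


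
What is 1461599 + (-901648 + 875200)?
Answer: 1435151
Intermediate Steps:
1461599 + (-901648 + 875200) = 1461599 - 26448 = 1435151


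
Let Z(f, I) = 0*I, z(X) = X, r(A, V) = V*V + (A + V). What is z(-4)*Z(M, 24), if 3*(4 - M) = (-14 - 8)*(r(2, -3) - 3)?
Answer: 0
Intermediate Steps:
r(A, V) = A + V + V**2 (r(A, V) = V**2 + (A + V) = A + V + V**2)
M = 122/3 (M = 4 - (-14 - 8)*((2 - 3 + (-3)**2) - 3)/3 = 4 - (-22)*((2 - 3 + 9) - 3)/3 = 4 - (-22)*(8 - 3)/3 = 4 - (-22)*5/3 = 4 - 1/3*(-110) = 4 + 110/3 = 122/3 ≈ 40.667)
Z(f, I) = 0
z(-4)*Z(M, 24) = -4*0 = 0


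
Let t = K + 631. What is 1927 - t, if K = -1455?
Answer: 2751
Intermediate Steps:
t = -824 (t = -1455 + 631 = -824)
1927 - t = 1927 - 1*(-824) = 1927 + 824 = 2751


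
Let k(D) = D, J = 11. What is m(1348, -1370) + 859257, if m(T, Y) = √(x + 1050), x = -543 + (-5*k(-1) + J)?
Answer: 859257 + √523 ≈ 8.5928e+5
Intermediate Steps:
x = -527 (x = -543 + (-5*(-1) + 11) = -543 + (5 + 11) = -543 + 16 = -527)
m(T, Y) = √523 (m(T, Y) = √(-527 + 1050) = √523)
m(1348, -1370) + 859257 = √523 + 859257 = 859257 + √523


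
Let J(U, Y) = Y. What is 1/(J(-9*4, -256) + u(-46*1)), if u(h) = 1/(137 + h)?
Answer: -91/23295 ≈ -0.0039064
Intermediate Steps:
1/(J(-9*4, -256) + u(-46*1)) = 1/(-256 + 1/(137 - 46*1)) = 1/(-256 + 1/(137 - 46)) = 1/(-256 + 1/91) = 1/(-23295/91) = -91/23295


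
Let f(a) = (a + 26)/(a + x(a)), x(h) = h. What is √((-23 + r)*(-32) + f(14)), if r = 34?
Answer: I*√17178/7 ≈ 18.724*I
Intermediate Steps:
f(a) = (26 + a)/(2*a) (f(a) = (a + 26)/(a + a) = (26 + a)/((2*a)) = (26 + a)*(1/(2*a)) = (26 + a)/(2*a))
√((-23 + r)*(-32) + f(14)) = √((-23 + 34)*(-32) + (½)*(26 + 14)/14) = √(11*(-32) + (½)*(1/14)*40) = √(-352 + 10/7) = √(-2454/7) = I*√17178/7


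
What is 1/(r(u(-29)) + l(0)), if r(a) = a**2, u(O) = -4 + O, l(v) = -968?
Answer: 1/121 ≈ 0.0082645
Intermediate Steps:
1/(r(u(-29)) + l(0)) = 1/((-4 - 29)**2 - 968) = 1/((-33)**2 - 968) = 1/(1089 - 968) = 1/121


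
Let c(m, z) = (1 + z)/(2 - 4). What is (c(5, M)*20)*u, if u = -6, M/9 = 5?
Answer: 2760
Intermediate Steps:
M = 45 (M = 9*5 = 45)
c(m, z) = -½ - z/2 (c(m, z) = (1 + z)/(-2) = (1 + z)*(-½) = -½ - z/2)
(c(5, M)*20)*u = ((-½ - ½*45)*20)*(-6) = ((-½ - 45/2)*20)*(-6) = -23*20*(-6) = -460*(-6) = 2760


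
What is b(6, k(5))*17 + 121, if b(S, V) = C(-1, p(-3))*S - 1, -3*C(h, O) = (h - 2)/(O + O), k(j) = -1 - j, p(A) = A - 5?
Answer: 781/8 ≈ 97.625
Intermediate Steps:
p(A) = -5 + A
C(h, O) = -(-2 + h)/(6*O) (C(h, O) = -(h - 2)/(3*(O + O)) = -(-2 + h)/(3*(2*O)) = -(-2 + h)*1/(2*O)/3 = -(-2 + h)/(6*O))
b(S, V) = -1 - S/16 (b(S, V) = ((2 - 1*(-1))/(6*(-5 - 3)))*S - 1 = ((⅙)*(2 + 1)/(-8))*S - 1 = ((⅙)*(-⅛)*3)*S - 1 = -S/16 - 1 = -1 - S/16)
b(6, k(5))*17 + 121 = (-1 - 1/16*6)*17 + 121 = (-1 - 3/8)*17 + 121 = -11/8*17 + 121 = -187/8 + 121 = 781/8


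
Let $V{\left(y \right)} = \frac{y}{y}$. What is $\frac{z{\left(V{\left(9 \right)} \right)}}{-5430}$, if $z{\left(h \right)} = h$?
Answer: $- \frac{1}{5430} \approx -0.00018416$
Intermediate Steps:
$V{\left(y \right)} = 1$
$\frac{z{\left(V{\left(9 \right)} \right)}}{-5430} = 1 \frac{1}{-5430} = 1 \left(- \frac{1}{5430}\right) = - \frac{1}{5430}$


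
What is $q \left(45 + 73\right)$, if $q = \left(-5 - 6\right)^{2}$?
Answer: $14278$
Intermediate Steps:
$q = 121$ ($q = \left(-11\right)^{2} = 121$)
$q \left(45 + 73\right) = 121 \left(45 + 73\right) = 121 \cdot 118 = 14278$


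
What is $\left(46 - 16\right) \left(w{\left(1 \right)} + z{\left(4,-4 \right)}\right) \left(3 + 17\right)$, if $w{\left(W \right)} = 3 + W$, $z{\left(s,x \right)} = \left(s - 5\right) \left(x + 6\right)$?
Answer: $1200$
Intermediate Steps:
$z{\left(s,x \right)} = \left(-5 + s\right) \left(6 + x\right)$
$\left(46 - 16\right) \left(w{\left(1 \right)} + z{\left(4,-4 \right)}\right) \left(3 + 17\right) = \left(46 - 16\right) \left(\left(3 + 1\right) + \left(-30 - -20 + 6 \cdot 4 + 4 \left(-4\right)\right)\right) \left(3 + 17\right) = 30 \left(4 + \left(-30 + 20 + 24 - 16\right)\right) 20 = 30 \left(4 - 2\right) 20 = 30 \cdot 2 \cdot 20 = 30 \cdot 40 = 1200$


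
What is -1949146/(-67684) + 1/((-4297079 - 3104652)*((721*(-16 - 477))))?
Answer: 2564069878796594781/89037201767577406 ≈ 28.798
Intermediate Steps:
-1949146/(-67684) + 1/((-4297079 - 3104652)*((721*(-16 - 477)))) = -1949146*(-1/67684) + 1/((-7401731)*((721*(-493)))) = 974573/33842 - 1/7401731/(-355453) = 974573/33842 - 1/7401731*(-1/355453) = 974573/33842 + 1/2630967489143 = 2564069878796594781/89037201767577406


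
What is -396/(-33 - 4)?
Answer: 396/37 ≈ 10.703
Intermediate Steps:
-396/(-33 - 4) = -396/(-37) = -1/37*(-396) = 396/37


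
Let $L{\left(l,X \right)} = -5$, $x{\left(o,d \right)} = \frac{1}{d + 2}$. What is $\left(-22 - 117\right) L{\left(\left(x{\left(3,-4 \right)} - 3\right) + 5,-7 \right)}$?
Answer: $695$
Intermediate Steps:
$x{\left(o,d \right)} = \frac{1}{2 + d}$
$\left(-22 - 117\right) L{\left(\left(x{\left(3,-4 \right)} - 3\right) + 5,-7 \right)} = \left(-22 - 117\right) \left(-5\right) = \left(-139\right) \left(-5\right) = 695$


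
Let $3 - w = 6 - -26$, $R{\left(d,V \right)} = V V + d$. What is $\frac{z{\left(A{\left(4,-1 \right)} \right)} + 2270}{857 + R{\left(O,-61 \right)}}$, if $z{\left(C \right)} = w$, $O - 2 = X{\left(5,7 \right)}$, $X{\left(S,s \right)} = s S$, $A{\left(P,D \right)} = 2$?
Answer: $\frac{2241}{4615} \approx 0.48559$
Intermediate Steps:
$X{\left(S,s \right)} = S s$
$O = 37$ ($O = 2 + 5 \cdot 7 = 2 + 35 = 37$)
$R{\left(d,V \right)} = d + V^{2}$ ($R{\left(d,V \right)} = V^{2} + d = d + V^{2}$)
$w = -29$ ($w = 3 - \left(6 - -26\right) = 3 - \left(6 + 26\right) = 3 - 32 = -29$)
$z{\left(C \right)} = -29$
$\frac{z{\left(A{\left(4,-1 \right)} \right)} + 2270}{857 + R{\left(O,-61 \right)}} = \frac{-29 + 2270}{857 + \left(37 + \left(-61\right)^{2}\right)} = \frac{2241}{857 + \left(37 + 3721\right)} = \frac{2241}{857 + 3758} = \frac{2241}{4615}$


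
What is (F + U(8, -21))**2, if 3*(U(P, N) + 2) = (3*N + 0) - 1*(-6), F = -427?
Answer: 200704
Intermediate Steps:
U(P, N) = N (U(P, N) = -2 + ((3*N + 0) - 1*(-6))/3 = -2 + (3*N + 6)/3 = -2 + (6 + 3*N)/3 = -2 + (2 + N) = N)
(F + U(8, -21))**2 = (-427 - 21)**2 = (-448)**2 = 200704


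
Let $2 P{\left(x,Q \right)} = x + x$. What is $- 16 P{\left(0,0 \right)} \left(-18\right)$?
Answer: $0$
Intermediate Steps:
$P{\left(x,Q \right)} = x$ ($P{\left(x,Q \right)} = \frac{x + x}{2} = \frac{2 x}{2} = x$)
$- 16 P{\left(0,0 \right)} \left(-18\right) = \left(-16\right) 0 \left(-18\right) = 0 \left(-18\right) = 0$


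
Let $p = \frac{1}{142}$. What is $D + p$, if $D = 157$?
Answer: $\frac{22295}{142} \approx 157.01$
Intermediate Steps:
$p = \frac{1}{142} \approx 0.0070423$
$D + p = 157 + \frac{1}{142} = \frac{22295}{142}$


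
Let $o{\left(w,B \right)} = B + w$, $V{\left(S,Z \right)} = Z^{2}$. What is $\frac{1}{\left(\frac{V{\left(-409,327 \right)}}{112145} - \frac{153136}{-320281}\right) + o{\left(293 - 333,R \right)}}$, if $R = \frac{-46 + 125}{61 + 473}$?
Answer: $- \frac{19180165405830}{736910413273699} \approx -0.026028$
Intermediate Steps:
$R = \frac{79}{534} \approx 0.14794$
$\frac{1}{\left(\frac{V{\left(-409,327 \right)}}{112145} - \frac{153136}{-320281}\right) + o{\left(293 - 333,R \right)}} = \frac{1}{\left(\frac{327^{2}}{112145} - \frac{153136}{-320281}\right) + \left(\frac{79}{534} + \left(293 - 333\right)\right)} = \frac{1}{\left(106929 \cdot \frac{1}{112145} - - \frac{153136}{320281}\right) + \left(\frac{79}{534} + \left(293 - 333\right)\right)} = \frac{1}{\left(\frac{106929}{112145} + \frac{153136}{320281}\right) + \left(\frac{79}{534} - 40\right)} = \frac{1}{\frac{51420763769}{35917912745} - \frac{21281}{534}} = \frac{1}{- \frac{736910413273699}{19180165405830}} = - \frac{19180165405830}{736910413273699}$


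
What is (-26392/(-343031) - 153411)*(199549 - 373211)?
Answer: 9138911059332038/343031 ≈ 2.6642e+10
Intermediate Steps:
(-26392/(-343031) - 153411)*(199549 - 373211) = (-26392*(-1/343031) - 153411)*(-173662) = (26392/343031 - 153411)*(-173662) = -52624702349/343031*(-173662) = 9138911059332038/343031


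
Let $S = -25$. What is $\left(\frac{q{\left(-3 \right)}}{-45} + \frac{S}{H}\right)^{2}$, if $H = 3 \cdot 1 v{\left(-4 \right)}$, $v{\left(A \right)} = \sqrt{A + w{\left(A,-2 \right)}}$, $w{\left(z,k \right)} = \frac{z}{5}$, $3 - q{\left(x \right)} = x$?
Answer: $\frac{\left(24 - 125 i \sqrt{30}\right)^{2}}{32400} \approx -14.45 - 1.0143 i$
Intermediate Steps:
$q{\left(x \right)} = 3 - x$
$w{\left(z,k \right)} = \frac{z}{5}$ ($w{\left(z,k \right)} = z \frac{1}{5} = \frac{z}{5}$)
$v{\left(A \right)} = \frac{\sqrt{30} \sqrt{A}}{5}$ ($v{\left(A \right)} = \sqrt{A + \frac{A}{5}} = \sqrt{\frac{6 A}{5}} = \frac{\sqrt{30} \sqrt{A}}{5}$)
$H = \frac{6 i \sqrt{30}}{5}$ ($H = 3 \cdot 1 \frac{\sqrt{30} \sqrt{-4}}{5} = 3 \frac{\sqrt{30} \cdot 2 i}{5} = 3 \frac{2 i \sqrt{30}}{5} = \frac{6 i \sqrt{30}}{5} \approx 6.5727 i$)
$\left(\frac{q{\left(-3 \right)}}{-45} + \frac{S}{H}\right)^{2} = \left(\frac{3 - -3}{-45} - \frac{25}{\frac{6}{5} i \sqrt{30}}\right)^{2} = \left(\left(3 + 3\right) \left(- \frac{1}{45}\right) - 25 \left(- \frac{i \sqrt{30}}{36}\right)\right)^{2} = \left(6 \left(- \frac{1}{45}\right) + \frac{25 i \sqrt{30}}{36}\right)^{2} = \left(- \frac{2}{15} + \frac{25 i \sqrt{30}}{36}\right)^{2}$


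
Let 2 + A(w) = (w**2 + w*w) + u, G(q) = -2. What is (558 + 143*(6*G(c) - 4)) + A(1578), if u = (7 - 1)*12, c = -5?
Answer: 4978508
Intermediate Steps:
u = 72 (u = 6*12 = 72)
A(w) = 70 + 2*w**2 (A(w) = -2 + ((w**2 + w*w) + 72) = -2 + ((w**2 + w**2) + 72) = -2 + (2*w**2 + 72) = -2 + (72 + 2*w**2) = 70 + 2*w**2)
(558 + 143*(6*G(c) - 4)) + A(1578) = (558 + 143*(6*(-2) - 4)) + (70 + 2*1578**2) = (558 + 143*(-12 - 4)) + (70 + 2*2490084) = (558 + 143*(-16)) + (70 + 4980168) = (558 - 2288) + 4980238 = -1730 + 4980238 = 4978508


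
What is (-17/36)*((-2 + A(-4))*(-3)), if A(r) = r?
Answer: -17/2 ≈ -8.5000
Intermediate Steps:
(-17/36)*((-2 + A(-4))*(-3)) = (-17/36)*((-2 - 4)*(-3)) = (-17*1/36)*(-6*(-3)) = -17/36*18 = -17/2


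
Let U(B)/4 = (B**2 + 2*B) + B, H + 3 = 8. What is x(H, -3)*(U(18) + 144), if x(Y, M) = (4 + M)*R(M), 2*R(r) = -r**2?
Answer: -7452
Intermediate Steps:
H = 5 (H = -3 + 8 = 5)
R(r) = -r**2/2 (R(r) = (-r**2)/2 = -r**2/2)
x(Y, M) = -M**2*(4 + M)/2 (x(Y, M) = (4 + M)*(-M**2/2) = -M**2*(4 + M)/2)
U(B) = 4*B**2 + 12*B (U(B) = 4*((B**2 + 2*B) + B) = 4*(B**2 + 3*B) = 4*B**2 + 12*B)
x(H, -3)*(U(18) + 144) = ((1/2)*(-3)**2*(-4 - 1*(-3)))*(4*18*(3 + 18) + 144) = ((1/2)*9*(-4 + 3))*(4*18*21 + 144) = ((1/2)*9*(-1))*(1512 + 144) = -9/2*1656 = -7452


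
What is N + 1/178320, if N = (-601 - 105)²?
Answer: 88881107521/178320 ≈ 4.9844e+5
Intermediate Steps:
N = 498436 (N = (-706)² = 498436)
N + 1/178320 = 498436 + 1/178320 = 88881107521/178320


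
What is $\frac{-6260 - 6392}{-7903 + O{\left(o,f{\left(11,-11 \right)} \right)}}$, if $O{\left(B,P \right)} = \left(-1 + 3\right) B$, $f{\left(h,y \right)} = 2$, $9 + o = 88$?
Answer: $\frac{12652}{7745} \approx 1.6336$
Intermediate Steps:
$o = 79$ ($o = -9 + 88 = 79$)
$O{\left(B,P \right)} = 2 B$
$\frac{-6260 - 6392}{-7903 + O{\left(o,f{\left(11,-11 \right)} \right)}} = \frac{-6260 - 6392}{-7903 + 2 \cdot 79} = - \frac{12652}{-7903 + 158} = - \frac{12652}{-7745} = \left(-12652\right) \left(- \frac{1}{7745}\right) = \frac{12652}{7745}$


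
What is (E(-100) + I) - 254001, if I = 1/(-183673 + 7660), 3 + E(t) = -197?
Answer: -44742680614/176013 ≈ -2.5420e+5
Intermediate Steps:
E(t) = -200 (E(t) = -3 - 197 = -200)
I = -1/176013 (I = 1/(-176013) = -1/176013 ≈ -5.6814e-6)
(E(-100) + I) - 254001 = (-200 - 1/176013) - 254001 = -35202601/176013 - 254001 = -44742680614/176013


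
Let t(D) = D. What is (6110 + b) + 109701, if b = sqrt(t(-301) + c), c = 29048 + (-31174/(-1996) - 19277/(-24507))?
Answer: 115811 + sqrt(1911785522409787738)/8152662 ≈ 1.1598e+5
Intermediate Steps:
c = 710856806383/24457986 (c = 29048 + (-31174*(-1/1996) - 19277*(-1/24507)) = 29048 + (15587/998 + 19277/24507) = 29048 + 401229055/24457986 = 710856806383/24457986 ≈ 29064.)
b = sqrt(1911785522409787738)/8152662 (b = sqrt(-301 + 710856806383/24457986) = sqrt(703494952597/24457986) = sqrt(1911785522409787738)/8152662 ≈ 169.60)
(6110 + b) + 109701 = (6110 + sqrt(1911785522409787738)/8152662) + 109701 = 115811 + sqrt(1911785522409787738)/8152662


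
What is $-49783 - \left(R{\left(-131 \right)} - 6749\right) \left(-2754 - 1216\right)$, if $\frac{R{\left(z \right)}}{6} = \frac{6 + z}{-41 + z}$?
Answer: $- \frac{1153518084}{43} \approx -2.6826 \cdot 10^{7}$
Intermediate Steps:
$R{\left(z \right)} = \frac{6 \left(6 + z\right)}{-41 + z}$ ($R{\left(z \right)} = 6 \frac{6 + z}{-41 + z} = \frac{6 \left(6 + z\right)}{-41 + z}$)
$-49783 - \left(R{\left(-131 \right)} - 6749\right) \left(-2754 - 1216\right) = -49783 - \left(\frac{6 \left(6 - 131\right)}{-41 - 131} - 6749\right) \left(-2754 - 1216\right) = -49783 - \left(6 \frac{1}{-172} \left(-125\right) - 6749\right) \left(-3970\right) = -49783 - \left(6 \left(- \frac{1}{172}\right) \left(-125\right) - 6749\right) \left(-3970\right) = -49783 - \left(\frac{375}{86} - 6749\right) \left(-3970\right) = -49783 - \left(- \frac{580039}{86}\right) \left(-3970\right) = -49783 - \frac{1151377415}{43} = - \frac{1153518084}{43}$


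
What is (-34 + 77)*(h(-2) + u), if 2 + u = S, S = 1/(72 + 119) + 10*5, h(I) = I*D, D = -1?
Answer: 410693/191 ≈ 2150.2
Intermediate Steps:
h(I) = -I (h(I) = I*(-1) = -I)
S = 9551/191 (S = 1/191 + 50 = 9551/191 ≈ 50.005)
u = 9169/191 (u = -2 + 9551/191 = 9169/191 ≈ 48.005)
(-34 + 77)*(h(-2) + u) = (-34 + 77)*(-1*(-2) + 9169/191) = 43*(2 + 9169/191) = 43*(9551/191) = 410693/191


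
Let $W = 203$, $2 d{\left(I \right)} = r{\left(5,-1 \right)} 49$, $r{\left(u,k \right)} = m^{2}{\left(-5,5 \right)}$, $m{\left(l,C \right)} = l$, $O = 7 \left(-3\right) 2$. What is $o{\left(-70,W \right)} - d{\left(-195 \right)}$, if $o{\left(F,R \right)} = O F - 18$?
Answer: $\frac{4619}{2} \approx 2309.5$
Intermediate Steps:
$O = -42$ ($O = \left(-21\right) 2 = -42$)
$r{\left(u,k \right)} = 25$ ($r{\left(u,k \right)} = \left(-5\right)^{2} = 25$)
$d{\left(I \right)} = \frac{1225}{2}$ ($d{\left(I \right)} = \frac{25 \cdot 49}{2} = \frac{1}{2} \cdot 1225 = \frac{1225}{2}$)
$o{\left(F,R \right)} = -18 - 42 F$ ($o{\left(F,R \right)} = - 42 F - 18 = -18 - 42 F$)
$o{\left(-70,W \right)} - d{\left(-195 \right)} = \left(-18 - -2940\right) - \frac{1225}{2} = \left(-18 + 2940\right) - \frac{1225}{2} = 2922 - \frac{1225}{2} = \frac{4619}{2}$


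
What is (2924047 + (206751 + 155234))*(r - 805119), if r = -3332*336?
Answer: -6324530495472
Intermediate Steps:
r = -1119552
(2924047 + (206751 + 155234))*(r - 805119) = (2924047 + (206751 + 155234))*(-1119552 - 805119) = (2924047 + 361985)*(-1924671) = 3286032*(-1924671) = -6324530495472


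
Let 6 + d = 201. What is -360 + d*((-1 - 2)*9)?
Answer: -5625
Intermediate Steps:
d = 195 (d = -6 + 201 = 195)
-360 + d*((-1 - 2)*9) = -360 + 195*((-1 - 2)*9) = -360 + 195*(-3*9) = -360 + 195*(-27) = -360 - 5265 = -5625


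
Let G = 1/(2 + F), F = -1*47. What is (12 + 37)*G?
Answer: -49/45 ≈ -1.0889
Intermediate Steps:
F = -47
G = -1/45 (G = 1/(2 - 47) = 1/(-45) = -1/45 ≈ -0.022222)
(12 + 37)*G = (12 + 37)*(-1/45) = 49*(-1/45) = -49/45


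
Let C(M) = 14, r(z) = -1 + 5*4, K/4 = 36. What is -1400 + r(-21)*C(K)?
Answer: -1134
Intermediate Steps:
K = 144 (K = 4*36 = 144)
r(z) = 19 (r(z) = -1 + 20 = 19)
-1400 + r(-21)*C(K) = -1400 + 19*14 = -1400 + 266 = -1134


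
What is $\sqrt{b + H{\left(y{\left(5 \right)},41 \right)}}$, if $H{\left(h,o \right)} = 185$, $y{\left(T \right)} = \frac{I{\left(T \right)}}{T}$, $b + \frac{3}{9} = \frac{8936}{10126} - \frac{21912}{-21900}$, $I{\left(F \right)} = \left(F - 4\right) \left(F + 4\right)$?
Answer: $\frac{2 \sqrt{1433437117583127}}{5543985} \approx 13.658$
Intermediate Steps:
$I{\left(F \right)} = \left(-4 + F\right) \left(4 + F\right)$
$b = \frac{42957439}{27719925}$ ($b = - \frac{1}{3} + \left(\frac{8936}{10126} - \frac{21912}{-21900}\right) = - \frac{1}{3} + \left(8936 \cdot \frac{1}{10126} - - \frac{1826}{1825}\right) = - \frac{1}{3} + \left(\frac{4468}{5063} + \frac{1826}{1825}\right) = - \frac{1}{3} + \frac{17399138}{9239975} = \frac{42957439}{27719925} \approx 1.5497$)
$y{\left(T \right)} = \frac{-16 + T^{2}}{T}$
$\sqrt{b + H{\left(y{\left(5 \right)},41 \right)}} = \sqrt{\frac{42957439}{27719925} + 185} = \sqrt{\frac{5171143564}{27719925}} = \frac{2 \sqrt{1433437117583127}}{5543985}$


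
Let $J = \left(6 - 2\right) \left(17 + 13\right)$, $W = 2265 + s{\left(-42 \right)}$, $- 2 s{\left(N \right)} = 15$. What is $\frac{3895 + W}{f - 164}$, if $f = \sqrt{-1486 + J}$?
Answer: $- \frac{504505}{14131} - \frac{12305 i \sqrt{1366}}{56524} \approx -35.702 - 8.0459 i$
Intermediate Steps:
$s{\left(N \right)} = - \frac{15}{2}$ ($s{\left(N \right)} = \left(- \frac{1}{2}\right) 15 = - \frac{15}{2}$)
$W = \frac{4515}{2}$ ($W = 2265 - \frac{15}{2} = \frac{4515}{2} \approx 2257.5$)
$J = 120$ ($J = \left(6 - 2\right) 30 = 4 \cdot 30 = 120$)
$f = i \sqrt{1366}$ ($f = \sqrt{-1486 + 120} = \sqrt{-1366} = i \sqrt{1366} \approx 36.959 i$)
$\frac{3895 + W}{f - 164} = \frac{3895 + \frac{4515}{2}}{i \sqrt{1366} - 164} = \frac{12305}{2 \left(-164 + i \sqrt{1366}\right)}$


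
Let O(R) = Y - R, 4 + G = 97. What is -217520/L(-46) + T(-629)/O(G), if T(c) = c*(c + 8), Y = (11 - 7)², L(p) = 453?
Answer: -193694917/34881 ≈ -5553.0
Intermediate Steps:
G = 93 (G = -4 + 97 = 93)
Y = 16 (Y = 4² = 16)
T(c) = c*(8 + c)
O(R) = 16 - R
-217520/L(-46) + T(-629)/O(G) = -217520/453 + (-629*(8 - 629))/(16 - 1*93) = -217520*1/453 + (-629*(-621))/(16 - 93) = -217520/453 + 390609/(-77) = -217520/453 + 390609*(-1/77) = -217520/453 - 390609/77 = -193694917/34881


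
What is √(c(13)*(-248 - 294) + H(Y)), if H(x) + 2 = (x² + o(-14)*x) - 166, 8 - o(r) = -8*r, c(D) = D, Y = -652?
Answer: √485698 ≈ 696.92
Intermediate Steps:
o(r) = 8 + 8*r (o(r) = 8 - (-8)*r = 8 + 8*r)
H(x) = -168 + x² - 104*x (H(x) = -2 + ((x² + (8 + 8*(-14))*x) - 166) = -2 + ((x² + (8 - 112)*x) - 166) = -2 + ((x² - 104*x) - 166) = -2 + (-166 + x² - 104*x) = -168 + x² - 104*x)
√(c(13)*(-248 - 294) + H(Y)) = √(13*(-248 - 294) + (-168 + (-652)² - 104*(-652))) = √(13*(-542) + (-168 + 425104 + 67808)) = √(-7046 + 492744) = √485698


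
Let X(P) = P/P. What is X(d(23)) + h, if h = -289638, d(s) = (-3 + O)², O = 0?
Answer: -289637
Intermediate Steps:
d(s) = 9 (d(s) = (-3 + 0)² = (-3)² = 9)
X(P) = 1
X(d(23)) + h = 1 - 289638 = -289637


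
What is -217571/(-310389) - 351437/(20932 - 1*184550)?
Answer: 144680710871/50785227402 ≈ 2.8489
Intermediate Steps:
-217571/(-310389) - 351437/(20932 - 1*184550) = -217571*(-1/310389) - 351437/(20932 - 184550) = 217571/310389 - 351437/(-163618) = 217571/310389 - 351437*(-1/163618) = 217571/310389 + 351437/163618 = 144680710871/50785227402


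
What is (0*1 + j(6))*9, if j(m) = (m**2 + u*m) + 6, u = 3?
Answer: 540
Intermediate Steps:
j(m) = 6 + m**2 + 3*m (j(m) = (m**2 + 3*m) + 6 = 6 + m**2 + 3*m)
(0*1 + j(6))*9 = (0*1 + (6 + 6**2 + 3*6))*9 = (0 + (6 + 36 + 18))*9 = (0 + 60)*9 = 60*9 = 540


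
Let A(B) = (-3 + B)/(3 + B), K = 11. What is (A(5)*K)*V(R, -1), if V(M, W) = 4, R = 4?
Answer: 11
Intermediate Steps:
A(B) = (-3 + B)/(3 + B)
(A(5)*K)*V(R, -1) = (((-3 + 5)/(3 + 5))*11)*4 = ((2/8)*11)*4 = (((⅛)*2)*11)*4 = ((¼)*11)*4 = (11/4)*4 = 11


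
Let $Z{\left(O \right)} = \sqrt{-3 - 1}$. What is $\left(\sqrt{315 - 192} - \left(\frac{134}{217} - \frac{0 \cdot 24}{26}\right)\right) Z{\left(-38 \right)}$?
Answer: $i \left(- \frac{268}{217} + 2 \sqrt{123}\right) \approx 20.946 i$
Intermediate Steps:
$Z{\left(O \right)} = 2 i$ ($Z{\left(O \right)} = \sqrt{-4} = 2 i$)
$\left(\sqrt{315 - 192} - \left(\frac{134}{217} - \frac{0 \cdot 24}{26}\right)\right) Z{\left(-38 \right)} = \left(\sqrt{315 - 192} - \left(\frac{134}{217} - \frac{0 \cdot 24}{26}\right)\right) 2 i = \left(\sqrt{123} + \left(0 \cdot \frac{1}{26} - \frac{134}{217}\right)\right) 2 i = \left(\sqrt{123} + \left(0 - \frac{134}{217}\right)\right) 2 i = \left(\sqrt{123} - \frac{134}{217}\right) 2 i = \left(- \frac{134}{217} + \sqrt{123}\right) 2 i = 2 i \left(- \frac{134}{217} + \sqrt{123}\right)$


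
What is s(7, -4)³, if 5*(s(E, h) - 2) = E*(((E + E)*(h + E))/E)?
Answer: 140608/125 ≈ 1124.9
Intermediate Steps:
s(E, h) = 2 + E*(2*E + 2*h)/5 (s(E, h) = 2 + (E*(((E + E)*(h + E))/E))/5 = 2 + (E*(((2*E)*(E + h))/E))/5 = 2 + (E*((2*E*(E + h))/E))/5 = 2 + (E*(2*E + 2*h))/5 = 2 + E*(2*E + 2*h)/5)
s(7, -4)³ = (2 + (⅖)*7² + (⅖)*7*(-4))³ = (2 + (⅖)*49 - 56/5)³ = (2 + 98/5 - 56/5)³ = (52/5)³ = 140608/125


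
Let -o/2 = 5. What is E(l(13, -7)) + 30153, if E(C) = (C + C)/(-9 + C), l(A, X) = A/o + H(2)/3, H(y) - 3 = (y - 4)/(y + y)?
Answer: 2140870/71 ≈ 30153.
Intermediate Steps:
o = -10 (o = -2*5 = -10)
H(y) = 3 + (-4 + y)/(2*y) (H(y) = 3 + (y - 4)/(y + y) = 3 + (-4 + y)/((2*y)) = 3 + (-4 + y)*(1/(2*y)) = 3 + (-4 + y)/(2*y))
l(A, X) = 5/6 - A/10 (l(A, X) = A/(-10) + (7/2 - 2/2)/3 = A*(-1/10) + (7/2 - 2*1/2)*(1/3) = -A/10 + (7/2 - 1)*(1/3) = -A/10 + (5/2)*(1/3) = -A/10 + 5/6 = 5/6 - A/10)
E(C) = 2*C/(-9 + C) (E(C) = (2*C)/(-9 + C) = 2*C/(-9 + C))
E(l(13, -7)) + 30153 = 2*(5/6 - 1/10*13)/(-9 + (5/6 - 1/10*13)) + 30153 = 2*(5/6 - 13/10)/(-9 + (5/6 - 13/10)) + 30153 = 2*(-7/15)/(-9 - 7/15) + 30153 = 2*(-7/15)/(-142/15) + 30153 = 2*(-7/15)*(-15/142) + 30153 = 7/71 + 30153 = 2140870/71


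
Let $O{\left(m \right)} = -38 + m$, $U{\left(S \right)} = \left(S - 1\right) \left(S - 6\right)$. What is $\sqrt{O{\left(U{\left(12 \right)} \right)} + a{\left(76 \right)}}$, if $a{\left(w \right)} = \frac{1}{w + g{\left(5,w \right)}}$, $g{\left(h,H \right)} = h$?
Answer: $\frac{\sqrt{2269}}{9} \approx 5.2927$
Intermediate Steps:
$a{\left(w \right)} = \frac{1}{5 + w}$ ($a{\left(w \right)} = \frac{1}{w + 5} = \frac{1}{5 + w}$)
$U{\left(S \right)} = \left(-1 + S\right) \left(-6 + S\right)$
$\sqrt{O{\left(U{\left(12 \right)} \right)} + a{\left(76 \right)}} = \sqrt{\left(-38 + \left(6 + 12^{2} - 84\right)\right) + \frac{1}{5 + 76}} = \sqrt{\left(-38 + \left(6 + 144 - 84\right)\right) + \frac{1}{81}} = \sqrt{\left(-38 + 66\right) + \frac{1}{81}} = \sqrt{28 + \frac{1}{81}} = \sqrt{\frac{2269}{81}} = \frac{\sqrt{2269}}{9}$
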